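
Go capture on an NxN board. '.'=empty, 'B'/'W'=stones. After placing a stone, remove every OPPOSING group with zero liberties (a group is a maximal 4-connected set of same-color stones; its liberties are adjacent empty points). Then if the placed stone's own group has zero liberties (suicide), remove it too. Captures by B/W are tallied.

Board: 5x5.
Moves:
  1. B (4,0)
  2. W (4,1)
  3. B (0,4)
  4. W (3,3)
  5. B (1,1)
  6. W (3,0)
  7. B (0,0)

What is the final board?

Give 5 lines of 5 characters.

Move 1: B@(4,0) -> caps B=0 W=0
Move 2: W@(4,1) -> caps B=0 W=0
Move 3: B@(0,4) -> caps B=0 W=0
Move 4: W@(3,3) -> caps B=0 W=0
Move 5: B@(1,1) -> caps B=0 W=0
Move 6: W@(3,0) -> caps B=0 W=1
Move 7: B@(0,0) -> caps B=0 W=1

Answer: B...B
.B...
.....
W..W.
.W...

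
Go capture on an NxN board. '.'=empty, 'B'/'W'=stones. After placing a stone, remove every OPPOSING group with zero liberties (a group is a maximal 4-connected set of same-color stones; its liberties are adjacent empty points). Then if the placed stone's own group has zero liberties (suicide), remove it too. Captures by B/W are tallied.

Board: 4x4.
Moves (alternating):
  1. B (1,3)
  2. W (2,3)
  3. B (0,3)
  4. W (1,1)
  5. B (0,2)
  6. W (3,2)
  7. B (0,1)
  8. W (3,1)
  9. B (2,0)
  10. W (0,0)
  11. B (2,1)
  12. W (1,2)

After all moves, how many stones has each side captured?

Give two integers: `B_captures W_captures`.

Answer: 0 4

Derivation:
Move 1: B@(1,3) -> caps B=0 W=0
Move 2: W@(2,3) -> caps B=0 W=0
Move 3: B@(0,3) -> caps B=0 W=0
Move 4: W@(1,1) -> caps B=0 W=0
Move 5: B@(0,2) -> caps B=0 W=0
Move 6: W@(3,2) -> caps B=0 W=0
Move 7: B@(0,1) -> caps B=0 W=0
Move 8: W@(3,1) -> caps B=0 W=0
Move 9: B@(2,0) -> caps B=0 W=0
Move 10: W@(0,0) -> caps B=0 W=0
Move 11: B@(2,1) -> caps B=0 W=0
Move 12: W@(1,2) -> caps B=0 W=4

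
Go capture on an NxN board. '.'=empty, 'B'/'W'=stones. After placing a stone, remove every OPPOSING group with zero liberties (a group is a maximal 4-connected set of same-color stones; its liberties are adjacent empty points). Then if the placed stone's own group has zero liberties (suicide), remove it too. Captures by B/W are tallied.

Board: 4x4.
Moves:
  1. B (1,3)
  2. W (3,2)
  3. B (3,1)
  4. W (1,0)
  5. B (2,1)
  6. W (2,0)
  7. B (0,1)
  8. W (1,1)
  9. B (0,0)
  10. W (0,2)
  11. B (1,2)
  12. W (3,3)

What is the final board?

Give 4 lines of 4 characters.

Answer: ..W.
WWBB
WB..
.BWW

Derivation:
Move 1: B@(1,3) -> caps B=0 W=0
Move 2: W@(3,2) -> caps B=0 W=0
Move 3: B@(3,1) -> caps B=0 W=0
Move 4: W@(1,0) -> caps B=0 W=0
Move 5: B@(2,1) -> caps B=0 W=0
Move 6: W@(2,0) -> caps B=0 W=0
Move 7: B@(0,1) -> caps B=0 W=0
Move 8: W@(1,1) -> caps B=0 W=0
Move 9: B@(0,0) -> caps B=0 W=0
Move 10: W@(0,2) -> caps B=0 W=2
Move 11: B@(1,2) -> caps B=0 W=2
Move 12: W@(3,3) -> caps B=0 W=2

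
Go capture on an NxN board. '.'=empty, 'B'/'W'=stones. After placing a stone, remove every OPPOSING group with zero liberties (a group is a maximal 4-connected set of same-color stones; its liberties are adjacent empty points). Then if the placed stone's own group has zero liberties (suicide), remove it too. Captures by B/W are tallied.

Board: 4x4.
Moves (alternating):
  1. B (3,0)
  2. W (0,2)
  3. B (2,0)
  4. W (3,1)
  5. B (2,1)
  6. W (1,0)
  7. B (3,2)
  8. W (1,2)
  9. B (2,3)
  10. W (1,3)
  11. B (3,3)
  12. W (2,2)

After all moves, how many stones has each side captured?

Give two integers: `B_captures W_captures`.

Answer: 1 0

Derivation:
Move 1: B@(3,0) -> caps B=0 W=0
Move 2: W@(0,2) -> caps B=0 W=0
Move 3: B@(2,0) -> caps B=0 W=0
Move 4: W@(3,1) -> caps B=0 W=0
Move 5: B@(2,1) -> caps B=0 W=0
Move 6: W@(1,0) -> caps B=0 W=0
Move 7: B@(3,2) -> caps B=1 W=0
Move 8: W@(1,2) -> caps B=1 W=0
Move 9: B@(2,3) -> caps B=1 W=0
Move 10: W@(1,3) -> caps B=1 W=0
Move 11: B@(3,3) -> caps B=1 W=0
Move 12: W@(2,2) -> caps B=1 W=0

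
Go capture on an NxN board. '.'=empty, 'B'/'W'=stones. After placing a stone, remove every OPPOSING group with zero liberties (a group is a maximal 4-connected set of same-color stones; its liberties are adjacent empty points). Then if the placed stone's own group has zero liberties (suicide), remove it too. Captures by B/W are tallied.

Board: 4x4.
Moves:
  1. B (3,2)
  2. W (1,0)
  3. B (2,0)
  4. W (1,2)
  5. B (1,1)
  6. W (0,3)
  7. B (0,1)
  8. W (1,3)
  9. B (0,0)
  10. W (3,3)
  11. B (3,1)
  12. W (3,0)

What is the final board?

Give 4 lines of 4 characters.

Move 1: B@(3,2) -> caps B=0 W=0
Move 2: W@(1,0) -> caps B=0 W=0
Move 3: B@(2,0) -> caps B=0 W=0
Move 4: W@(1,2) -> caps B=0 W=0
Move 5: B@(1,1) -> caps B=0 W=0
Move 6: W@(0,3) -> caps B=0 W=0
Move 7: B@(0,1) -> caps B=0 W=0
Move 8: W@(1,3) -> caps B=0 W=0
Move 9: B@(0,0) -> caps B=1 W=0
Move 10: W@(3,3) -> caps B=1 W=0
Move 11: B@(3,1) -> caps B=1 W=0
Move 12: W@(3,0) -> caps B=1 W=0

Answer: BB.W
.BWW
B...
.BBW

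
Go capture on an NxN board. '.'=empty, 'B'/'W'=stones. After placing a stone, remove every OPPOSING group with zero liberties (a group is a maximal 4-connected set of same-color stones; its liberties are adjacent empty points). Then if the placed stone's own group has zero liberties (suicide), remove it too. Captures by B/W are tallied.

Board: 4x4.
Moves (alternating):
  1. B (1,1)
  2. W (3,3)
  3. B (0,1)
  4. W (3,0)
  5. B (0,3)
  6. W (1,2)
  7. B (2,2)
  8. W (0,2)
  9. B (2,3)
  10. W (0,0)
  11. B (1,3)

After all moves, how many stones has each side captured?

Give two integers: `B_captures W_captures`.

Answer: 2 0

Derivation:
Move 1: B@(1,1) -> caps B=0 W=0
Move 2: W@(3,3) -> caps B=0 W=0
Move 3: B@(0,1) -> caps B=0 W=0
Move 4: W@(3,0) -> caps B=0 W=0
Move 5: B@(0,3) -> caps B=0 W=0
Move 6: W@(1,2) -> caps B=0 W=0
Move 7: B@(2,2) -> caps B=0 W=0
Move 8: W@(0,2) -> caps B=0 W=0
Move 9: B@(2,3) -> caps B=0 W=0
Move 10: W@(0,0) -> caps B=0 W=0
Move 11: B@(1,3) -> caps B=2 W=0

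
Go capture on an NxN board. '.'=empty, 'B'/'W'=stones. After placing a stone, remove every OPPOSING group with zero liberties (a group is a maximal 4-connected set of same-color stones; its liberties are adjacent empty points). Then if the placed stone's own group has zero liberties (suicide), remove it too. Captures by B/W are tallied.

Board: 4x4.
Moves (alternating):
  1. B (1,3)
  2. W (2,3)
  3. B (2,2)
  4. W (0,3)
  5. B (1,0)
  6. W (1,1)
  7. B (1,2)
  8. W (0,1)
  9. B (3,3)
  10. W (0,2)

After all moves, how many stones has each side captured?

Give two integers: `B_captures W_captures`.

Move 1: B@(1,3) -> caps B=0 W=0
Move 2: W@(2,3) -> caps B=0 W=0
Move 3: B@(2,2) -> caps B=0 W=0
Move 4: W@(0,3) -> caps B=0 W=0
Move 5: B@(1,0) -> caps B=0 W=0
Move 6: W@(1,1) -> caps B=0 W=0
Move 7: B@(1,2) -> caps B=0 W=0
Move 8: W@(0,1) -> caps B=0 W=0
Move 9: B@(3,3) -> caps B=1 W=0
Move 10: W@(0,2) -> caps B=1 W=0

Answer: 1 0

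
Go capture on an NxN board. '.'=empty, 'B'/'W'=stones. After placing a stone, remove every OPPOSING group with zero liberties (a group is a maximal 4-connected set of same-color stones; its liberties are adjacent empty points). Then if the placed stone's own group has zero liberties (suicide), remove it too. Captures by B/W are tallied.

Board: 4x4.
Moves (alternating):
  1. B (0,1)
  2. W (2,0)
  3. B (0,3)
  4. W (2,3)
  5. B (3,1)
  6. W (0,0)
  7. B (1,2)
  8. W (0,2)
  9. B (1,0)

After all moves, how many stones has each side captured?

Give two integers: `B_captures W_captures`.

Answer: 1 0

Derivation:
Move 1: B@(0,1) -> caps B=0 W=0
Move 2: W@(2,0) -> caps B=0 W=0
Move 3: B@(0,3) -> caps B=0 W=0
Move 4: W@(2,3) -> caps B=0 W=0
Move 5: B@(3,1) -> caps B=0 W=0
Move 6: W@(0,0) -> caps B=0 W=0
Move 7: B@(1,2) -> caps B=0 W=0
Move 8: W@(0,2) -> caps B=0 W=0
Move 9: B@(1,0) -> caps B=1 W=0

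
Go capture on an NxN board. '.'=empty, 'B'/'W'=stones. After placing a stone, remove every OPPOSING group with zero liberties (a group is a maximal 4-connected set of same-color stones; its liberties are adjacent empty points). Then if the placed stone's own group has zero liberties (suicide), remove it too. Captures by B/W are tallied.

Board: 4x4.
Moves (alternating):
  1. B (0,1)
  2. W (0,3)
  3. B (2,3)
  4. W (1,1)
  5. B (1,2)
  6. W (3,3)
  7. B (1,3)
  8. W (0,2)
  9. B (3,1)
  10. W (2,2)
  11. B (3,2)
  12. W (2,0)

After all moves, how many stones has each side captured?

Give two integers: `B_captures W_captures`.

Move 1: B@(0,1) -> caps B=0 W=0
Move 2: W@(0,3) -> caps B=0 W=0
Move 3: B@(2,3) -> caps B=0 W=0
Move 4: W@(1,1) -> caps B=0 W=0
Move 5: B@(1,2) -> caps B=0 W=0
Move 6: W@(3,3) -> caps B=0 W=0
Move 7: B@(1,3) -> caps B=0 W=0
Move 8: W@(0,2) -> caps B=0 W=0
Move 9: B@(3,1) -> caps B=0 W=0
Move 10: W@(2,2) -> caps B=0 W=0
Move 11: B@(3,2) -> caps B=1 W=0
Move 12: W@(2,0) -> caps B=1 W=0

Answer: 1 0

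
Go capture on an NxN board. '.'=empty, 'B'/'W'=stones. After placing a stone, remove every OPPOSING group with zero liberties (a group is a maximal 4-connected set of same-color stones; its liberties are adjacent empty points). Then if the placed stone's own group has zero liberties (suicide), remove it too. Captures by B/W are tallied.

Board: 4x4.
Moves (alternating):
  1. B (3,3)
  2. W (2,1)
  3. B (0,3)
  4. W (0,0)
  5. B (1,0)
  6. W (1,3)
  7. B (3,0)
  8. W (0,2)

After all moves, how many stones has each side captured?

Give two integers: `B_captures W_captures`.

Move 1: B@(3,3) -> caps B=0 W=0
Move 2: W@(2,1) -> caps B=0 W=0
Move 3: B@(0,3) -> caps B=0 W=0
Move 4: W@(0,0) -> caps B=0 W=0
Move 5: B@(1,0) -> caps B=0 W=0
Move 6: W@(1,3) -> caps B=0 W=0
Move 7: B@(3,0) -> caps B=0 W=0
Move 8: W@(0,2) -> caps B=0 W=1

Answer: 0 1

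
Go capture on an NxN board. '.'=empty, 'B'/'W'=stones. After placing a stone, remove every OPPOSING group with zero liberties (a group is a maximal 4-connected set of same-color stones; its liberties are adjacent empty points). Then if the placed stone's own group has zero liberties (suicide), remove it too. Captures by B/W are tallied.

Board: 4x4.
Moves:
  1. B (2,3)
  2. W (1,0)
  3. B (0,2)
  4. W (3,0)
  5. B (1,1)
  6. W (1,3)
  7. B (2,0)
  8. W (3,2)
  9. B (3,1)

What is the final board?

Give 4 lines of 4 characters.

Move 1: B@(2,3) -> caps B=0 W=0
Move 2: W@(1,0) -> caps B=0 W=0
Move 3: B@(0,2) -> caps B=0 W=0
Move 4: W@(3,0) -> caps B=0 W=0
Move 5: B@(1,1) -> caps B=0 W=0
Move 6: W@(1,3) -> caps B=0 W=0
Move 7: B@(2,0) -> caps B=0 W=0
Move 8: W@(3,2) -> caps B=0 W=0
Move 9: B@(3,1) -> caps B=1 W=0

Answer: ..B.
WB.W
B..B
.BW.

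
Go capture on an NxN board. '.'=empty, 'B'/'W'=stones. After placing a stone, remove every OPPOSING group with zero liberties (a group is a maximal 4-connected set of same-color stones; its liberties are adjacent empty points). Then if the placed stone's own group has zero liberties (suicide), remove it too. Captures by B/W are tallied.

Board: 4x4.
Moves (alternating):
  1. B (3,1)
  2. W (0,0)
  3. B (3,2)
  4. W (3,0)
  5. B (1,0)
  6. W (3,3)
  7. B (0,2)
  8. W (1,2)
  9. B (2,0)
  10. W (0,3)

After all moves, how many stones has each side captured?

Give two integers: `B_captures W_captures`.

Answer: 1 0

Derivation:
Move 1: B@(3,1) -> caps B=0 W=0
Move 2: W@(0,0) -> caps B=0 W=0
Move 3: B@(3,2) -> caps B=0 W=0
Move 4: W@(3,0) -> caps B=0 W=0
Move 5: B@(1,0) -> caps B=0 W=0
Move 6: W@(3,3) -> caps B=0 W=0
Move 7: B@(0,2) -> caps B=0 W=0
Move 8: W@(1,2) -> caps B=0 W=0
Move 9: B@(2,0) -> caps B=1 W=0
Move 10: W@(0,3) -> caps B=1 W=0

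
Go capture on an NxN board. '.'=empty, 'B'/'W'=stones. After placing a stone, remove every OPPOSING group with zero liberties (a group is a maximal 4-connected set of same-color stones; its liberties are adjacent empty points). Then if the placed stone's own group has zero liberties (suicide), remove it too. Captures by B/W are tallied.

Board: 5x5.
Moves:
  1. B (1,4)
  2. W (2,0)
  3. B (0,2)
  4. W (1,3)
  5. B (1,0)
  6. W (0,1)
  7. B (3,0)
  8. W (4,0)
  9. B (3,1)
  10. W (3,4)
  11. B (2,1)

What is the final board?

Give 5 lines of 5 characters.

Answer: .WB..
B..WB
.B...
BB..W
W....

Derivation:
Move 1: B@(1,4) -> caps B=0 W=0
Move 2: W@(2,0) -> caps B=0 W=0
Move 3: B@(0,2) -> caps B=0 W=0
Move 4: W@(1,3) -> caps B=0 W=0
Move 5: B@(1,0) -> caps B=0 W=0
Move 6: W@(0,1) -> caps B=0 W=0
Move 7: B@(3,0) -> caps B=0 W=0
Move 8: W@(4,0) -> caps B=0 W=0
Move 9: B@(3,1) -> caps B=0 W=0
Move 10: W@(3,4) -> caps B=0 W=0
Move 11: B@(2,1) -> caps B=1 W=0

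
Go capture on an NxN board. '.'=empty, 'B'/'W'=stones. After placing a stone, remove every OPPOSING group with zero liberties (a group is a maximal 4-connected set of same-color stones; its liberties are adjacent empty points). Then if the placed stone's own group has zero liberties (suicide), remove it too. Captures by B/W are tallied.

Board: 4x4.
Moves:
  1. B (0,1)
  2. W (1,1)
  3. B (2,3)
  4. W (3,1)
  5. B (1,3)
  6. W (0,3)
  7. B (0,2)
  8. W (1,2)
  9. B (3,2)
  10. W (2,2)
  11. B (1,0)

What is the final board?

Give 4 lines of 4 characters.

Answer: .BB.
BWWB
..WB
.WB.

Derivation:
Move 1: B@(0,1) -> caps B=0 W=0
Move 2: W@(1,1) -> caps B=0 W=0
Move 3: B@(2,3) -> caps B=0 W=0
Move 4: W@(3,1) -> caps B=0 W=0
Move 5: B@(1,3) -> caps B=0 W=0
Move 6: W@(0,3) -> caps B=0 W=0
Move 7: B@(0,2) -> caps B=1 W=0
Move 8: W@(1,2) -> caps B=1 W=0
Move 9: B@(3,2) -> caps B=1 W=0
Move 10: W@(2,2) -> caps B=1 W=0
Move 11: B@(1,0) -> caps B=1 W=0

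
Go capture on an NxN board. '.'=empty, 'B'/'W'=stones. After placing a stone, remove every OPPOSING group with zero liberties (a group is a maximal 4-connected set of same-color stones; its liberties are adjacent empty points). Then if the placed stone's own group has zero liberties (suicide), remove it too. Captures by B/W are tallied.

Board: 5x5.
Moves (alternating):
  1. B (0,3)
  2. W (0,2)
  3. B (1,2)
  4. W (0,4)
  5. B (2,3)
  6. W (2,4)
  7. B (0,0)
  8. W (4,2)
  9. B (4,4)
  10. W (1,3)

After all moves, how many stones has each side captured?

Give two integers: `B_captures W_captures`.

Move 1: B@(0,3) -> caps B=0 W=0
Move 2: W@(0,2) -> caps B=0 W=0
Move 3: B@(1,2) -> caps B=0 W=0
Move 4: W@(0,4) -> caps B=0 W=0
Move 5: B@(2,3) -> caps B=0 W=0
Move 6: W@(2,4) -> caps B=0 W=0
Move 7: B@(0,0) -> caps B=0 W=0
Move 8: W@(4,2) -> caps B=0 W=0
Move 9: B@(4,4) -> caps B=0 W=0
Move 10: W@(1,3) -> caps B=0 W=1

Answer: 0 1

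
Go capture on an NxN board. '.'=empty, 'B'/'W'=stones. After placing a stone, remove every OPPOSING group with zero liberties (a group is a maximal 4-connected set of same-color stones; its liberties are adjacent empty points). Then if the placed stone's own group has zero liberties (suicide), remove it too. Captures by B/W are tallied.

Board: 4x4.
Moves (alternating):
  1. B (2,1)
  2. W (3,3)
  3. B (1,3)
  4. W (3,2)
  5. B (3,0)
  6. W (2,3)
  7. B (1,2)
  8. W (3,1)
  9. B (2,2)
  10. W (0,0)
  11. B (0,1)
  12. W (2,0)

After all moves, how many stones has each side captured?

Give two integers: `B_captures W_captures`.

Answer: 4 0

Derivation:
Move 1: B@(2,1) -> caps B=0 W=0
Move 2: W@(3,3) -> caps B=0 W=0
Move 3: B@(1,3) -> caps B=0 W=0
Move 4: W@(3,2) -> caps B=0 W=0
Move 5: B@(3,0) -> caps B=0 W=0
Move 6: W@(2,3) -> caps B=0 W=0
Move 7: B@(1,2) -> caps B=0 W=0
Move 8: W@(3,1) -> caps B=0 W=0
Move 9: B@(2,2) -> caps B=4 W=0
Move 10: W@(0,0) -> caps B=4 W=0
Move 11: B@(0,1) -> caps B=4 W=0
Move 12: W@(2,0) -> caps B=4 W=0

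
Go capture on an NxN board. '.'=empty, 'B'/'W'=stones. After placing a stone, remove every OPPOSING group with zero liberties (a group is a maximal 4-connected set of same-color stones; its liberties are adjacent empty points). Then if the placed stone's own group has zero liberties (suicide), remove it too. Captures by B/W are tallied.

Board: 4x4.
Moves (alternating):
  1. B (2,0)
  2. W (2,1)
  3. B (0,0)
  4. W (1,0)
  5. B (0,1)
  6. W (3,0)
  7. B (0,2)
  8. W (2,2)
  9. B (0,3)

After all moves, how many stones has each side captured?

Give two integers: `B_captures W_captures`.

Move 1: B@(2,0) -> caps B=0 W=0
Move 2: W@(2,1) -> caps B=0 W=0
Move 3: B@(0,0) -> caps B=0 W=0
Move 4: W@(1,0) -> caps B=0 W=0
Move 5: B@(0,1) -> caps B=0 W=0
Move 6: W@(3,0) -> caps B=0 W=1
Move 7: B@(0,2) -> caps B=0 W=1
Move 8: W@(2,2) -> caps B=0 W=1
Move 9: B@(0,3) -> caps B=0 W=1

Answer: 0 1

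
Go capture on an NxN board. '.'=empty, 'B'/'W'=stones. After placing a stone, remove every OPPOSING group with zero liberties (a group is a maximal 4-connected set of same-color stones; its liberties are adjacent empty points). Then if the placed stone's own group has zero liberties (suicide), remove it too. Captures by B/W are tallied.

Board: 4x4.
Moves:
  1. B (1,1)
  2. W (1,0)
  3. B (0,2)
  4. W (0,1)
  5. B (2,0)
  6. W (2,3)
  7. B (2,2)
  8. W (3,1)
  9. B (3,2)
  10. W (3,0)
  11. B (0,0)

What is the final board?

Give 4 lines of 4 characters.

Move 1: B@(1,1) -> caps B=0 W=0
Move 2: W@(1,0) -> caps B=0 W=0
Move 3: B@(0,2) -> caps B=0 W=0
Move 4: W@(0,1) -> caps B=0 W=0
Move 5: B@(2,0) -> caps B=0 W=0
Move 6: W@(2,3) -> caps B=0 W=0
Move 7: B@(2,2) -> caps B=0 W=0
Move 8: W@(3,1) -> caps B=0 W=0
Move 9: B@(3,2) -> caps B=0 W=0
Move 10: W@(3,0) -> caps B=0 W=0
Move 11: B@(0,0) -> caps B=2 W=0

Answer: B.B.
.B..
B.BW
WWB.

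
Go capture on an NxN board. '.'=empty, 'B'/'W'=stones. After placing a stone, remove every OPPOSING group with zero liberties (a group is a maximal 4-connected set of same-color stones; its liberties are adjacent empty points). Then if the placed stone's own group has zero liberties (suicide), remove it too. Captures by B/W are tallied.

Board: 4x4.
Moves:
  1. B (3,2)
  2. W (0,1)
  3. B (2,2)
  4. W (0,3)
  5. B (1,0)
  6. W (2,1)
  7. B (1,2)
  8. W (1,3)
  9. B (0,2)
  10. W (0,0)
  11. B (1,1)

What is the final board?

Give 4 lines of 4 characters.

Answer: ..BW
BBBW
.WB.
..B.

Derivation:
Move 1: B@(3,2) -> caps B=0 W=0
Move 2: W@(0,1) -> caps B=0 W=0
Move 3: B@(2,2) -> caps B=0 W=0
Move 4: W@(0,3) -> caps B=0 W=0
Move 5: B@(1,0) -> caps B=0 W=0
Move 6: W@(2,1) -> caps B=0 W=0
Move 7: B@(1,2) -> caps B=0 W=0
Move 8: W@(1,3) -> caps B=0 W=0
Move 9: B@(0,2) -> caps B=0 W=0
Move 10: W@(0,0) -> caps B=0 W=0
Move 11: B@(1,1) -> caps B=2 W=0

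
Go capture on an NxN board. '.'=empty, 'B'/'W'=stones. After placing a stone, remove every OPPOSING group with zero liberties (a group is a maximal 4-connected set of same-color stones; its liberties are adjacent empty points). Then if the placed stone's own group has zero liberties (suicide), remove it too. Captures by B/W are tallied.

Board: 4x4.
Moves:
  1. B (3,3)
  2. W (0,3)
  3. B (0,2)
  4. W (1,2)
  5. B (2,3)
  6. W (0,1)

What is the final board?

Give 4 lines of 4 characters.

Move 1: B@(3,3) -> caps B=0 W=0
Move 2: W@(0,3) -> caps B=0 W=0
Move 3: B@(0,2) -> caps B=0 W=0
Move 4: W@(1,2) -> caps B=0 W=0
Move 5: B@(2,3) -> caps B=0 W=0
Move 6: W@(0,1) -> caps B=0 W=1

Answer: .W.W
..W.
...B
...B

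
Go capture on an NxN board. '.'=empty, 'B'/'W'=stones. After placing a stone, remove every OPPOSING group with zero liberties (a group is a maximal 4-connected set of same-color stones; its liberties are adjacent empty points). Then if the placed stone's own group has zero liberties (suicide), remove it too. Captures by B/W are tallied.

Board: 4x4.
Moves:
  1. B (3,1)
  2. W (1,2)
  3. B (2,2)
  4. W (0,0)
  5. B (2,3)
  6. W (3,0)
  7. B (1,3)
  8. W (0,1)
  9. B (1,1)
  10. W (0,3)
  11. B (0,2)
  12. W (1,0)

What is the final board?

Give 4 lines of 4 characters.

Move 1: B@(3,1) -> caps B=0 W=0
Move 2: W@(1,2) -> caps B=0 W=0
Move 3: B@(2,2) -> caps B=0 W=0
Move 4: W@(0,0) -> caps B=0 W=0
Move 5: B@(2,3) -> caps B=0 W=0
Move 6: W@(3,0) -> caps B=0 W=0
Move 7: B@(1,3) -> caps B=0 W=0
Move 8: W@(0,1) -> caps B=0 W=0
Move 9: B@(1,1) -> caps B=0 W=0
Move 10: W@(0,3) -> caps B=0 W=0
Move 11: B@(0,2) -> caps B=2 W=0
Move 12: W@(1,0) -> caps B=2 W=0

Answer: WWB.
WB.B
..BB
WB..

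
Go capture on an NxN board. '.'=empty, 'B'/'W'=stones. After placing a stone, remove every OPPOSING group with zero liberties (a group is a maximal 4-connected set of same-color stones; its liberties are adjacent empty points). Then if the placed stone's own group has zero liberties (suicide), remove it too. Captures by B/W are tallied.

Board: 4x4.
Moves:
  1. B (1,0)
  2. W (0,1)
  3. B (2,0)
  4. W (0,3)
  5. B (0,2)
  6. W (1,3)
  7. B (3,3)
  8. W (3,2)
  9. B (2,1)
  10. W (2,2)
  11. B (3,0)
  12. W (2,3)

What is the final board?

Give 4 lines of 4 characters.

Move 1: B@(1,0) -> caps B=0 W=0
Move 2: W@(0,1) -> caps B=0 W=0
Move 3: B@(2,0) -> caps B=0 W=0
Move 4: W@(0,3) -> caps B=0 W=0
Move 5: B@(0,2) -> caps B=0 W=0
Move 6: W@(1,3) -> caps B=0 W=0
Move 7: B@(3,3) -> caps B=0 W=0
Move 8: W@(3,2) -> caps B=0 W=0
Move 9: B@(2,1) -> caps B=0 W=0
Move 10: W@(2,2) -> caps B=0 W=0
Move 11: B@(3,0) -> caps B=0 W=0
Move 12: W@(2,3) -> caps B=0 W=1

Answer: .WBW
B..W
BBWW
B.W.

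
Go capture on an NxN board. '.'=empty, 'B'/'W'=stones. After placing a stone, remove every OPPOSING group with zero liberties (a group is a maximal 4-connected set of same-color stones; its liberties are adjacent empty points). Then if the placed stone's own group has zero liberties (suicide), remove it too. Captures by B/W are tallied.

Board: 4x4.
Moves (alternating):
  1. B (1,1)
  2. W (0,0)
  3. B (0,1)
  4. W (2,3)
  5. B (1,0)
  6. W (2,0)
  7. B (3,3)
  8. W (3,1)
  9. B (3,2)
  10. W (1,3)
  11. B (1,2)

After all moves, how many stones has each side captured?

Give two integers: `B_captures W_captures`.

Answer: 1 0

Derivation:
Move 1: B@(1,1) -> caps B=0 W=0
Move 2: W@(0,0) -> caps B=0 W=0
Move 3: B@(0,1) -> caps B=0 W=0
Move 4: W@(2,3) -> caps B=0 W=0
Move 5: B@(1,0) -> caps B=1 W=0
Move 6: W@(2,0) -> caps B=1 W=0
Move 7: B@(3,3) -> caps B=1 W=0
Move 8: W@(3,1) -> caps B=1 W=0
Move 9: B@(3,2) -> caps B=1 W=0
Move 10: W@(1,3) -> caps B=1 W=0
Move 11: B@(1,2) -> caps B=1 W=0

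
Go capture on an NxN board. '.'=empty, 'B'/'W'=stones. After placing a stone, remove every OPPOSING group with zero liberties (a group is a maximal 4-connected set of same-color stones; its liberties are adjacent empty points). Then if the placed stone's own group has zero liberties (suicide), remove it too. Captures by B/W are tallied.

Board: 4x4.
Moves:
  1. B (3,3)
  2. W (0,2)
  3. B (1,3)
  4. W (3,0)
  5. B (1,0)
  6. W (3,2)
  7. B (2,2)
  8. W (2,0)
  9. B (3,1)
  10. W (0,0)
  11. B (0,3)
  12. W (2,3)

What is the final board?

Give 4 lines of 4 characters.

Answer: W.WB
B..B
W.B.
WB.B

Derivation:
Move 1: B@(3,3) -> caps B=0 W=0
Move 2: W@(0,2) -> caps B=0 W=0
Move 3: B@(1,3) -> caps B=0 W=0
Move 4: W@(3,0) -> caps B=0 W=0
Move 5: B@(1,0) -> caps B=0 W=0
Move 6: W@(3,2) -> caps B=0 W=0
Move 7: B@(2,2) -> caps B=0 W=0
Move 8: W@(2,0) -> caps B=0 W=0
Move 9: B@(3,1) -> caps B=1 W=0
Move 10: W@(0,0) -> caps B=1 W=0
Move 11: B@(0,3) -> caps B=1 W=0
Move 12: W@(2,3) -> caps B=1 W=0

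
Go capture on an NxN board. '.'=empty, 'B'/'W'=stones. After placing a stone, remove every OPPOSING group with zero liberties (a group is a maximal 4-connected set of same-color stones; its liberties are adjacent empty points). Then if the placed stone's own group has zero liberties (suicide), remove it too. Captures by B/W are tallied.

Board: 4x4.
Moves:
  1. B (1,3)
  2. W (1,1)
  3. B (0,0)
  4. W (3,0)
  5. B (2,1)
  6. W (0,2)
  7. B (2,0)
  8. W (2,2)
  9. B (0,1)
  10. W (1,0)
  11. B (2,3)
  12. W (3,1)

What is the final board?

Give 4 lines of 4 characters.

Answer: ..W.
WW.B
..WB
WW..

Derivation:
Move 1: B@(1,3) -> caps B=0 W=0
Move 2: W@(1,1) -> caps B=0 W=0
Move 3: B@(0,0) -> caps B=0 W=0
Move 4: W@(3,0) -> caps B=0 W=0
Move 5: B@(2,1) -> caps B=0 W=0
Move 6: W@(0,2) -> caps B=0 W=0
Move 7: B@(2,0) -> caps B=0 W=0
Move 8: W@(2,2) -> caps B=0 W=0
Move 9: B@(0,1) -> caps B=0 W=0
Move 10: W@(1,0) -> caps B=0 W=2
Move 11: B@(2,3) -> caps B=0 W=2
Move 12: W@(3,1) -> caps B=0 W=4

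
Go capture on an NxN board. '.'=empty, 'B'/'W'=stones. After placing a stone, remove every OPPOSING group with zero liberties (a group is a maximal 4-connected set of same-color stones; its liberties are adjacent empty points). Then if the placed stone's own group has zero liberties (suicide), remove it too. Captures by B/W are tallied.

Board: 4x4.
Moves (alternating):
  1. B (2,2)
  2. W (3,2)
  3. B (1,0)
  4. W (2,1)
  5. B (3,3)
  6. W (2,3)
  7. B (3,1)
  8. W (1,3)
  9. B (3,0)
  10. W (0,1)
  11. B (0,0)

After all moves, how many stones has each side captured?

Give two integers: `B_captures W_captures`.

Answer: 0 1

Derivation:
Move 1: B@(2,2) -> caps B=0 W=0
Move 2: W@(3,2) -> caps B=0 W=0
Move 3: B@(1,0) -> caps B=0 W=0
Move 4: W@(2,1) -> caps B=0 W=0
Move 5: B@(3,3) -> caps B=0 W=0
Move 6: W@(2,3) -> caps B=0 W=1
Move 7: B@(3,1) -> caps B=0 W=1
Move 8: W@(1,3) -> caps B=0 W=1
Move 9: B@(3,0) -> caps B=0 W=1
Move 10: W@(0,1) -> caps B=0 W=1
Move 11: B@(0,0) -> caps B=0 W=1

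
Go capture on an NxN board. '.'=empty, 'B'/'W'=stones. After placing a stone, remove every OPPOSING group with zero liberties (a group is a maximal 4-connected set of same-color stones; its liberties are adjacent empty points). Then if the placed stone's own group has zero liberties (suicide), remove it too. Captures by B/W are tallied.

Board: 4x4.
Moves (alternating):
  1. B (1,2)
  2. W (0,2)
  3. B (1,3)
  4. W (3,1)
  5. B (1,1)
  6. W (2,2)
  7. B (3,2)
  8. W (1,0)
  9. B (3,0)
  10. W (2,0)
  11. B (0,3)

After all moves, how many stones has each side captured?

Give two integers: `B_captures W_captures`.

Answer: 0 1

Derivation:
Move 1: B@(1,2) -> caps B=0 W=0
Move 2: W@(0,2) -> caps B=0 W=0
Move 3: B@(1,3) -> caps B=0 W=0
Move 4: W@(3,1) -> caps B=0 W=0
Move 5: B@(1,1) -> caps B=0 W=0
Move 6: W@(2,2) -> caps B=0 W=0
Move 7: B@(3,2) -> caps B=0 W=0
Move 8: W@(1,0) -> caps B=0 W=0
Move 9: B@(3,0) -> caps B=0 W=0
Move 10: W@(2,0) -> caps B=0 W=1
Move 11: B@(0,3) -> caps B=0 W=1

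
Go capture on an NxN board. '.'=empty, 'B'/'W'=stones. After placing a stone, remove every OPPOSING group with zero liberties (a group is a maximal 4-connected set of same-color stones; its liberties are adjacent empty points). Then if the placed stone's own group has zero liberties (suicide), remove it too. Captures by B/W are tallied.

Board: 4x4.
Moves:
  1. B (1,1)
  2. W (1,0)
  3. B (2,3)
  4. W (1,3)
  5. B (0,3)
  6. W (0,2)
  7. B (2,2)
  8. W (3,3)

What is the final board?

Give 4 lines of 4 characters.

Move 1: B@(1,1) -> caps B=0 W=0
Move 2: W@(1,0) -> caps B=0 W=0
Move 3: B@(2,3) -> caps B=0 W=0
Move 4: W@(1,3) -> caps B=0 W=0
Move 5: B@(0,3) -> caps B=0 W=0
Move 6: W@(0,2) -> caps B=0 W=1
Move 7: B@(2,2) -> caps B=0 W=1
Move 8: W@(3,3) -> caps B=0 W=1

Answer: ..W.
WB.W
..BB
...W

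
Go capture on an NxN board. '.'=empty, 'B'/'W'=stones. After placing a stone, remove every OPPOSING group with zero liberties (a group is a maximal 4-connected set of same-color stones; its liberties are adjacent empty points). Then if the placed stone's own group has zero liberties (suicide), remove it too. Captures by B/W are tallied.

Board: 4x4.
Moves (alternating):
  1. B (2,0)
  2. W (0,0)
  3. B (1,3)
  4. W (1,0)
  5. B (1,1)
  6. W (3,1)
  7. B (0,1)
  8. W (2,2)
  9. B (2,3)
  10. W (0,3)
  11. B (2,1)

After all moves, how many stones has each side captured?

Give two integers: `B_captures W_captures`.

Answer: 2 0

Derivation:
Move 1: B@(2,0) -> caps B=0 W=0
Move 2: W@(0,0) -> caps B=0 W=0
Move 3: B@(1,3) -> caps B=0 W=0
Move 4: W@(1,0) -> caps B=0 W=0
Move 5: B@(1,1) -> caps B=0 W=0
Move 6: W@(3,1) -> caps B=0 W=0
Move 7: B@(0,1) -> caps B=2 W=0
Move 8: W@(2,2) -> caps B=2 W=0
Move 9: B@(2,3) -> caps B=2 W=0
Move 10: W@(0,3) -> caps B=2 W=0
Move 11: B@(2,1) -> caps B=2 W=0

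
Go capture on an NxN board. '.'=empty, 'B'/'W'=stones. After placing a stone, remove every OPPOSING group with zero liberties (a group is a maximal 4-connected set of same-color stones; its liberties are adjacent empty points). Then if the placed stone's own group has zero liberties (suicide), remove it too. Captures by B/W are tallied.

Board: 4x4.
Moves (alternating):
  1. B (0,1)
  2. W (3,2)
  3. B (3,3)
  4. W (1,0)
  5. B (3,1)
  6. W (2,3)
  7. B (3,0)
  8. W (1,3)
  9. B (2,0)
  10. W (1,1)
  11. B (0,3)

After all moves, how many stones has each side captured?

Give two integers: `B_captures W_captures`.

Move 1: B@(0,1) -> caps B=0 W=0
Move 2: W@(3,2) -> caps B=0 W=0
Move 3: B@(3,3) -> caps B=0 W=0
Move 4: W@(1,0) -> caps B=0 W=0
Move 5: B@(3,1) -> caps B=0 W=0
Move 6: W@(2,3) -> caps B=0 W=1
Move 7: B@(3,0) -> caps B=0 W=1
Move 8: W@(1,3) -> caps B=0 W=1
Move 9: B@(2,0) -> caps B=0 W=1
Move 10: W@(1,1) -> caps B=0 W=1
Move 11: B@(0,3) -> caps B=0 W=1

Answer: 0 1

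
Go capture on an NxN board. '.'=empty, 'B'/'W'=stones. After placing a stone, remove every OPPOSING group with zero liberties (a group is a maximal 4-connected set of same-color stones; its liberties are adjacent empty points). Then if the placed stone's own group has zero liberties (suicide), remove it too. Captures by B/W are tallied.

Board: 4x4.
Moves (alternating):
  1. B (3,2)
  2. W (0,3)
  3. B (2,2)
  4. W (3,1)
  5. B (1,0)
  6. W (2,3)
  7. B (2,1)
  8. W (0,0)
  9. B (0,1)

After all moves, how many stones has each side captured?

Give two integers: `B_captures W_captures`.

Move 1: B@(3,2) -> caps B=0 W=0
Move 2: W@(0,3) -> caps B=0 W=0
Move 3: B@(2,2) -> caps B=0 W=0
Move 4: W@(3,1) -> caps B=0 W=0
Move 5: B@(1,0) -> caps B=0 W=0
Move 6: W@(2,3) -> caps B=0 W=0
Move 7: B@(2,1) -> caps B=0 W=0
Move 8: W@(0,0) -> caps B=0 W=0
Move 9: B@(0,1) -> caps B=1 W=0

Answer: 1 0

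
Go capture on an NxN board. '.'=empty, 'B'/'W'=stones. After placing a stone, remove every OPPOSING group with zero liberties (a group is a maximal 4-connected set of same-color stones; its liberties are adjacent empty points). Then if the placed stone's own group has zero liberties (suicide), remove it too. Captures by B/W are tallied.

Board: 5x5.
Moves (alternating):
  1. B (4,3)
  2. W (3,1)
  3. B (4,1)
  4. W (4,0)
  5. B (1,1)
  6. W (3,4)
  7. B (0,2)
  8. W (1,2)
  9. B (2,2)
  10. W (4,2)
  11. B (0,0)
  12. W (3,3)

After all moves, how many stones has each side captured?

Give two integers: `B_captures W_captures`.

Move 1: B@(4,3) -> caps B=0 W=0
Move 2: W@(3,1) -> caps B=0 W=0
Move 3: B@(4,1) -> caps B=0 W=0
Move 4: W@(4,0) -> caps B=0 W=0
Move 5: B@(1,1) -> caps B=0 W=0
Move 6: W@(3,4) -> caps B=0 W=0
Move 7: B@(0,2) -> caps B=0 W=0
Move 8: W@(1,2) -> caps B=0 W=0
Move 9: B@(2,2) -> caps B=0 W=0
Move 10: W@(4,2) -> caps B=0 W=1
Move 11: B@(0,0) -> caps B=0 W=1
Move 12: W@(3,3) -> caps B=0 W=1

Answer: 0 1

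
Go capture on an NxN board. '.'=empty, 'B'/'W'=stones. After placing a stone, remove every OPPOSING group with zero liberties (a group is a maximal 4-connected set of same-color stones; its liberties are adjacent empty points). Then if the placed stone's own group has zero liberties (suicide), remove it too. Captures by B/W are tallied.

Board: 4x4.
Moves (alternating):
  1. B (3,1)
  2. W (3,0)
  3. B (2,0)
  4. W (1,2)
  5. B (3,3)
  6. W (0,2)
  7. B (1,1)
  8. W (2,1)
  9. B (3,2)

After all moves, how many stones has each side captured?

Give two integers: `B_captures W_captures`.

Answer: 1 0

Derivation:
Move 1: B@(3,1) -> caps B=0 W=0
Move 2: W@(3,0) -> caps B=0 W=0
Move 3: B@(2,0) -> caps B=1 W=0
Move 4: W@(1,2) -> caps B=1 W=0
Move 5: B@(3,3) -> caps B=1 W=0
Move 6: W@(0,2) -> caps B=1 W=0
Move 7: B@(1,1) -> caps B=1 W=0
Move 8: W@(2,1) -> caps B=1 W=0
Move 9: B@(3,2) -> caps B=1 W=0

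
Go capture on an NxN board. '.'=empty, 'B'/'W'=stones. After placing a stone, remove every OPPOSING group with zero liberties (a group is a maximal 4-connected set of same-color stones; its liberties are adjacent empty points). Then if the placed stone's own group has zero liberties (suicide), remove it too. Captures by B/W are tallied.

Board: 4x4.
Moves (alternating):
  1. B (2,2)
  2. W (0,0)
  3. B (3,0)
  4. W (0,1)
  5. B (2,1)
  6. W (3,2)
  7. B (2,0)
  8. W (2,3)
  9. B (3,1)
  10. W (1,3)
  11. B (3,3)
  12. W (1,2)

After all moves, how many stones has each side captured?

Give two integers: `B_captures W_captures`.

Move 1: B@(2,2) -> caps B=0 W=0
Move 2: W@(0,0) -> caps B=0 W=0
Move 3: B@(3,0) -> caps B=0 W=0
Move 4: W@(0,1) -> caps B=0 W=0
Move 5: B@(2,1) -> caps B=0 W=0
Move 6: W@(3,2) -> caps B=0 W=0
Move 7: B@(2,0) -> caps B=0 W=0
Move 8: W@(2,3) -> caps B=0 W=0
Move 9: B@(3,1) -> caps B=0 W=0
Move 10: W@(1,3) -> caps B=0 W=0
Move 11: B@(3,3) -> caps B=1 W=0
Move 12: W@(1,2) -> caps B=1 W=0

Answer: 1 0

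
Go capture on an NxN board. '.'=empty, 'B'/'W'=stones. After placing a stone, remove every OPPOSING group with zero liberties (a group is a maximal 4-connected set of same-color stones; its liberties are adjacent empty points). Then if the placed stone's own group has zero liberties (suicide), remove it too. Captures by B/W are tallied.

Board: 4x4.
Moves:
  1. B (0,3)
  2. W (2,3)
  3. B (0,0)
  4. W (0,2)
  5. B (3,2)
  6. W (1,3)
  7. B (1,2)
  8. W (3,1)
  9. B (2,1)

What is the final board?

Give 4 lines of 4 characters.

Move 1: B@(0,3) -> caps B=0 W=0
Move 2: W@(2,3) -> caps B=0 W=0
Move 3: B@(0,0) -> caps B=0 W=0
Move 4: W@(0,2) -> caps B=0 W=0
Move 5: B@(3,2) -> caps B=0 W=0
Move 6: W@(1,3) -> caps B=0 W=1
Move 7: B@(1,2) -> caps B=0 W=1
Move 8: W@(3,1) -> caps B=0 W=1
Move 9: B@(2,1) -> caps B=0 W=1

Answer: B.W.
..BW
.B.W
.WB.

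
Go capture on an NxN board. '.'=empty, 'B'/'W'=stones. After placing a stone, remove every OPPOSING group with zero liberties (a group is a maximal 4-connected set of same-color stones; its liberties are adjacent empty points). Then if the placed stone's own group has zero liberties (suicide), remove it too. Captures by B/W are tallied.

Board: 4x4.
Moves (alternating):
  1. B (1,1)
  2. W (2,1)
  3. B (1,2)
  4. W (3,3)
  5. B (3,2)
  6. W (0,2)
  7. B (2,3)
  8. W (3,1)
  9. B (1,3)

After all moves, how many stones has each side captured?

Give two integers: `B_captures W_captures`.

Move 1: B@(1,1) -> caps B=0 W=0
Move 2: W@(2,1) -> caps B=0 W=0
Move 3: B@(1,2) -> caps B=0 W=0
Move 4: W@(3,3) -> caps B=0 W=0
Move 5: B@(3,2) -> caps B=0 W=0
Move 6: W@(0,2) -> caps B=0 W=0
Move 7: B@(2,3) -> caps B=1 W=0
Move 8: W@(3,1) -> caps B=1 W=0
Move 9: B@(1,3) -> caps B=1 W=0

Answer: 1 0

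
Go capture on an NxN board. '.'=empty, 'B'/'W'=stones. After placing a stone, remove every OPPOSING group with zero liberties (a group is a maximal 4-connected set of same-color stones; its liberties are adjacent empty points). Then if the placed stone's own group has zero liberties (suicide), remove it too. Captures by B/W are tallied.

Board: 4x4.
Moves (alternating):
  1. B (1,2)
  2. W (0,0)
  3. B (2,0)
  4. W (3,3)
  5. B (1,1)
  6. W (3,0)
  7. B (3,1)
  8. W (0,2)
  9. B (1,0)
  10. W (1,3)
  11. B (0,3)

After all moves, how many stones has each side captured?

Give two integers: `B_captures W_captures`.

Answer: 1 0

Derivation:
Move 1: B@(1,2) -> caps B=0 W=0
Move 2: W@(0,0) -> caps B=0 W=0
Move 3: B@(2,0) -> caps B=0 W=0
Move 4: W@(3,3) -> caps B=0 W=0
Move 5: B@(1,1) -> caps B=0 W=0
Move 6: W@(3,0) -> caps B=0 W=0
Move 7: B@(3,1) -> caps B=1 W=0
Move 8: W@(0,2) -> caps B=1 W=0
Move 9: B@(1,0) -> caps B=1 W=0
Move 10: W@(1,3) -> caps B=1 W=0
Move 11: B@(0,3) -> caps B=1 W=0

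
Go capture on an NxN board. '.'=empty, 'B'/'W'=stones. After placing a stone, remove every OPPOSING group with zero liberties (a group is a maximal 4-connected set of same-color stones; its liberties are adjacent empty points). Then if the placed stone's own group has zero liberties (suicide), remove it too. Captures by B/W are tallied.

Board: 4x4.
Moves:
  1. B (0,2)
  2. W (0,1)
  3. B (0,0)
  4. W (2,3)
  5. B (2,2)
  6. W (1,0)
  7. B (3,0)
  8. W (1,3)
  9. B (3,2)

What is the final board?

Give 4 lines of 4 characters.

Move 1: B@(0,2) -> caps B=0 W=0
Move 2: W@(0,1) -> caps B=0 W=0
Move 3: B@(0,0) -> caps B=0 W=0
Move 4: W@(2,3) -> caps B=0 W=0
Move 5: B@(2,2) -> caps B=0 W=0
Move 6: W@(1,0) -> caps B=0 W=1
Move 7: B@(3,0) -> caps B=0 W=1
Move 8: W@(1,3) -> caps B=0 W=1
Move 9: B@(3,2) -> caps B=0 W=1

Answer: .WB.
W..W
..BW
B.B.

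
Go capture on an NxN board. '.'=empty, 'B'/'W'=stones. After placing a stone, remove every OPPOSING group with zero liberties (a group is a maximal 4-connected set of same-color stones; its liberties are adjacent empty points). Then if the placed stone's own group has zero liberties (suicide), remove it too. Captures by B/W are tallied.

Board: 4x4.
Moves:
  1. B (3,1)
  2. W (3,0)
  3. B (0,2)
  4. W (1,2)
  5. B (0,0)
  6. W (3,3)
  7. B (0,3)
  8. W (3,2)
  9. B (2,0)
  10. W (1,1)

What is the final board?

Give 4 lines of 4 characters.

Answer: B.BB
.WW.
B...
.BWW

Derivation:
Move 1: B@(3,1) -> caps B=0 W=0
Move 2: W@(3,0) -> caps B=0 W=0
Move 3: B@(0,2) -> caps B=0 W=0
Move 4: W@(1,2) -> caps B=0 W=0
Move 5: B@(0,0) -> caps B=0 W=0
Move 6: W@(3,3) -> caps B=0 W=0
Move 7: B@(0,3) -> caps B=0 W=0
Move 8: W@(3,2) -> caps B=0 W=0
Move 9: B@(2,0) -> caps B=1 W=0
Move 10: W@(1,1) -> caps B=1 W=0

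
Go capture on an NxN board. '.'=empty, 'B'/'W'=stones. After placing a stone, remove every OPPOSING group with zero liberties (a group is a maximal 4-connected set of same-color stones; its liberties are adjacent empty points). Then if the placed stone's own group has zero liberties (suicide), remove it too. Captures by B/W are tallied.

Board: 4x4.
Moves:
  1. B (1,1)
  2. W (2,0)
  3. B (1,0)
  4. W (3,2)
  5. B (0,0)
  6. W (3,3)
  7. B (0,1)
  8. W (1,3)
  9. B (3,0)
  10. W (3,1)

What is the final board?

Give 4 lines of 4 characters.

Answer: BB..
BB.W
W...
.WWW

Derivation:
Move 1: B@(1,1) -> caps B=0 W=0
Move 2: W@(2,0) -> caps B=0 W=0
Move 3: B@(1,0) -> caps B=0 W=0
Move 4: W@(3,2) -> caps B=0 W=0
Move 5: B@(0,0) -> caps B=0 W=0
Move 6: W@(3,3) -> caps B=0 W=0
Move 7: B@(0,1) -> caps B=0 W=0
Move 8: W@(1,3) -> caps B=0 W=0
Move 9: B@(3,0) -> caps B=0 W=0
Move 10: W@(3,1) -> caps B=0 W=1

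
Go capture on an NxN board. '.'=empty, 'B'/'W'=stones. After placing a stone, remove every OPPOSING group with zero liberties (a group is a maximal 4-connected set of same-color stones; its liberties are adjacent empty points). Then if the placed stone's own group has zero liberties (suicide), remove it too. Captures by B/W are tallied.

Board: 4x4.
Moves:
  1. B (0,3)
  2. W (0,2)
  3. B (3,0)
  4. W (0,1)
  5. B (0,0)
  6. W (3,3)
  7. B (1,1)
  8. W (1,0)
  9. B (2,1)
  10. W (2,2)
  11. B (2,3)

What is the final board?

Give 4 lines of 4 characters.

Move 1: B@(0,3) -> caps B=0 W=0
Move 2: W@(0,2) -> caps B=0 W=0
Move 3: B@(3,0) -> caps B=0 W=0
Move 4: W@(0,1) -> caps B=0 W=0
Move 5: B@(0,0) -> caps B=0 W=0
Move 6: W@(3,3) -> caps B=0 W=0
Move 7: B@(1,1) -> caps B=0 W=0
Move 8: W@(1,0) -> caps B=0 W=1
Move 9: B@(2,1) -> caps B=0 W=1
Move 10: W@(2,2) -> caps B=0 W=1
Move 11: B@(2,3) -> caps B=0 W=1

Answer: .WWB
WB..
.BWB
B..W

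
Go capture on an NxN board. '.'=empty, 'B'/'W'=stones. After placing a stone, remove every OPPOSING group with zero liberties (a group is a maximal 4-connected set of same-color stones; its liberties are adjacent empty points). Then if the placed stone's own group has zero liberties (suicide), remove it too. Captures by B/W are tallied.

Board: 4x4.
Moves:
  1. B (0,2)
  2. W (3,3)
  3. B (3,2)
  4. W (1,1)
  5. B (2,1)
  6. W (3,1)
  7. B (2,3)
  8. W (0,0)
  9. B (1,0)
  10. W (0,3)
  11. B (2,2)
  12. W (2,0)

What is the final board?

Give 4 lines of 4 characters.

Move 1: B@(0,2) -> caps B=0 W=0
Move 2: W@(3,3) -> caps B=0 W=0
Move 3: B@(3,2) -> caps B=0 W=0
Move 4: W@(1,1) -> caps B=0 W=0
Move 5: B@(2,1) -> caps B=0 W=0
Move 6: W@(3,1) -> caps B=0 W=0
Move 7: B@(2,3) -> caps B=1 W=0
Move 8: W@(0,0) -> caps B=1 W=0
Move 9: B@(1,0) -> caps B=1 W=0
Move 10: W@(0,3) -> caps B=1 W=0
Move 11: B@(2,2) -> caps B=1 W=0
Move 12: W@(2,0) -> caps B=1 W=1

Answer: W.BW
.W..
WBBB
.WB.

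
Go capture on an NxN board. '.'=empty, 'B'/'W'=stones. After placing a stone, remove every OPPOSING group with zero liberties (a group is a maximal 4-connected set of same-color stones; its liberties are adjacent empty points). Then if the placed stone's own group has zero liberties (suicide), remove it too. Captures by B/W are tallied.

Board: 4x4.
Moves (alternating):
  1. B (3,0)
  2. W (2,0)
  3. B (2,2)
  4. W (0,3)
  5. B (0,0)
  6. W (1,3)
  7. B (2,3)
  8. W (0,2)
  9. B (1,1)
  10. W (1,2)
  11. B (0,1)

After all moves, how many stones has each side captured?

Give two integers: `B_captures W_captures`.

Move 1: B@(3,0) -> caps B=0 W=0
Move 2: W@(2,0) -> caps B=0 W=0
Move 3: B@(2,2) -> caps B=0 W=0
Move 4: W@(0,3) -> caps B=0 W=0
Move 5: B@(0,0) -> caps B=0 W=0
Move 6: W@(1,3) -> caps B=0 W=0
Move 7: B@(2,3) -> caps B=0 W=0
Move 8: W@(0,2) -> caps B=0 W=0
Move 9: B@(1,1) -> caps B=0 W=0
Move 10: W@(1,2) -> caps B=0 W=0
Move 11: B@(0,1) -> caps B=4 W=0

Answer: 4 0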